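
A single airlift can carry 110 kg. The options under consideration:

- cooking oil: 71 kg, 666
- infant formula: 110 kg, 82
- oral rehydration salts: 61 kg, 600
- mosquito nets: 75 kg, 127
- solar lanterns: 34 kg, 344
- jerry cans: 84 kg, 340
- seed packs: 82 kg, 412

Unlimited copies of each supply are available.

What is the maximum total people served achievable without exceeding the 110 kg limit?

1032

Ranking by ratio (people served/kg): solar lanterns 10.12, oral rehydration salts 9.84, cooking oil 9.38.
Taking 3×solar lanterns: 102 kg used, 1032 in people served.
Nothing else within 110 kg beats 1032.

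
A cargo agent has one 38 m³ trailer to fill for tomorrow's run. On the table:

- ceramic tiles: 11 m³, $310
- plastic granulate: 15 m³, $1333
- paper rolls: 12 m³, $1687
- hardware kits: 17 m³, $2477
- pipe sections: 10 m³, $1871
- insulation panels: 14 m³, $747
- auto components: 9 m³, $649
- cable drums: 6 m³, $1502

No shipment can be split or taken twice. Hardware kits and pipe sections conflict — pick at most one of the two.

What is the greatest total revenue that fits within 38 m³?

5709

By revenue per m³: cable drums 250.33, pipe sections 187.10, hardware kits 145.71, paper rolls 140.58 lead.
Taking paper rolls + pipe sections + auto components + cable drums: 37 m³ used, 5709 in revenue.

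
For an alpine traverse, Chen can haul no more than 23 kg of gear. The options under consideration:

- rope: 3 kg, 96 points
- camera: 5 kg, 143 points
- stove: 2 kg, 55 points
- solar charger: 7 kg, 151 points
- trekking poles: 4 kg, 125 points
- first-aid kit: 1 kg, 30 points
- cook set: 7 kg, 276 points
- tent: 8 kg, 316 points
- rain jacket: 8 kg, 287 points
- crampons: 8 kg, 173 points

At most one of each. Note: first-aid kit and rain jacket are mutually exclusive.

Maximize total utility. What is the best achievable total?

Ranking by ratio (utility/kg): tent 39.50, cook set 39.43, rain jacket 35.88.
Taking cook set + tent + rain jacket: 23 kg used, 879 in utility.
No other feasible combination exceeds 879.

879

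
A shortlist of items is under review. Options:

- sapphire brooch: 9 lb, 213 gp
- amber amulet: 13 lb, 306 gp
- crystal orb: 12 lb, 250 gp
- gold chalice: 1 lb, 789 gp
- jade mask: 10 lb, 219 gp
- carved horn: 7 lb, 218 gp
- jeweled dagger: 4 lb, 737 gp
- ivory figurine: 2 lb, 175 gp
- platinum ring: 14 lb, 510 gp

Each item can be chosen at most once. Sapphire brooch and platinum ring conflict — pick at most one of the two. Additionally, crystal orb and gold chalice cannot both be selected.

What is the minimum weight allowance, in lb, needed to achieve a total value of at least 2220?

Minimise lb subject to total value ≥ 2220.
gold chalice + carved horn + jeweled dagger + platinum ring: 2254 value at 26 lb.
No combination under 26 lb hits 2220.

26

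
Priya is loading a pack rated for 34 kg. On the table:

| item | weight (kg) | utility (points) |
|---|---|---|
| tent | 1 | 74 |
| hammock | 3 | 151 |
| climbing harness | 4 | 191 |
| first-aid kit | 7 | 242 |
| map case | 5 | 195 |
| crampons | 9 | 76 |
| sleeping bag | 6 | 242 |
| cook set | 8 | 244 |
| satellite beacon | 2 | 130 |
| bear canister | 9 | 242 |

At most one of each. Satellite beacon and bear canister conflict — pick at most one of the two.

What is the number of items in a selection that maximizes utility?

7

Optimal total is 1339.
One optimal bundle: tent + hammock + climbing harness + first-aid kit + map case + sleeping bag + cook set (34 kg).
All optima have 7 items.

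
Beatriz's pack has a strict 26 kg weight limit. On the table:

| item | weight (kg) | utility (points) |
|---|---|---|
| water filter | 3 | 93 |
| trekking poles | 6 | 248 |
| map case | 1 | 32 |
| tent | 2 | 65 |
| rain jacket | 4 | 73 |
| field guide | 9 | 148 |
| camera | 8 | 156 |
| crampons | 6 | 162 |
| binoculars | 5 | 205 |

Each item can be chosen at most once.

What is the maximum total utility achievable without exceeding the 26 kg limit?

846

Density check — trekking poles 41.33, binoculars 41.00, tent 32.50 are the best per kg.
Filling by ratio: water filter + trekking poles + map case + tent + crampons + binoculars for 805, with 3 kg left unused.
The 1 kg tied up in map case is better spent on rain jacket — total rises to 846 (26 kg).
That's the maximum — no swap from here does better than 846.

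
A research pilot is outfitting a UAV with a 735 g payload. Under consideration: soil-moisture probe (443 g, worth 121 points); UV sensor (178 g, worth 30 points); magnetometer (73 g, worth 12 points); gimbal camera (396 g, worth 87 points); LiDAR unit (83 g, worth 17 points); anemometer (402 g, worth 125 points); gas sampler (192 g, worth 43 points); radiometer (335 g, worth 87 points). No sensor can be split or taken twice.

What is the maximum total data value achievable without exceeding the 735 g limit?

185

LiDAR unit + anemometer + gas sampler uses 677 of the 735 g and totals 185.
Next best is soil-moisture probe + LiDAR unit + gas sampler at 181 (718 g) — short by 4.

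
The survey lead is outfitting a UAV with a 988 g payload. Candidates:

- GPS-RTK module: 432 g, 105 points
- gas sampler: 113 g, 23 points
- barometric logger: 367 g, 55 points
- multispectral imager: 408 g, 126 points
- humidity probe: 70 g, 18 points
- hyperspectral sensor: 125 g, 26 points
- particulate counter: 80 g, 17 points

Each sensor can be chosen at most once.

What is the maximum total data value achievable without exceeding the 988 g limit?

257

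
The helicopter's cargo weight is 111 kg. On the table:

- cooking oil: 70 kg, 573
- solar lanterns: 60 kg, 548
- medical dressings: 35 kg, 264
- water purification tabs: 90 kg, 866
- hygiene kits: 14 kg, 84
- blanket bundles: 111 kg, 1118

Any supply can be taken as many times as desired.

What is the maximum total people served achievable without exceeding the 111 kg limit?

The ratio ordering already packs tightly: blanket bundles, 111 kg, 1118.

1118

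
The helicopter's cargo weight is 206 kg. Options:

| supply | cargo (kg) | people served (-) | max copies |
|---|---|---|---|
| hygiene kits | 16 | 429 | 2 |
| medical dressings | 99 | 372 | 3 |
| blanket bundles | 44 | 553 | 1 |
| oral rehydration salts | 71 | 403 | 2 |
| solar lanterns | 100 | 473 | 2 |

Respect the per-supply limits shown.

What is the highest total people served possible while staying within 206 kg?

1884

Filling by ratio: 2×hygiene kits + blanket bundles + oral rehydration salts for 1814, with 59 kg left unused.
The 71 kg tied up in oral rehydration salts is better spent on solar lanterns — total rises to 1884 (176 kg).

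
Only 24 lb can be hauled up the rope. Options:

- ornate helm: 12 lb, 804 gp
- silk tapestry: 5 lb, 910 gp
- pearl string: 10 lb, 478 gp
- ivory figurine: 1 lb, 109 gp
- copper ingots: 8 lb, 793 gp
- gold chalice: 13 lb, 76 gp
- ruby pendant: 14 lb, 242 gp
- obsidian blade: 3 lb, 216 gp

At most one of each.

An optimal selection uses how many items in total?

4

The maximum value within 24 lb is 2290.
One optimal bundle: silk tapestry + pearl string + ivory figurine + copper ingots (24 lb).
All optima have 4 items.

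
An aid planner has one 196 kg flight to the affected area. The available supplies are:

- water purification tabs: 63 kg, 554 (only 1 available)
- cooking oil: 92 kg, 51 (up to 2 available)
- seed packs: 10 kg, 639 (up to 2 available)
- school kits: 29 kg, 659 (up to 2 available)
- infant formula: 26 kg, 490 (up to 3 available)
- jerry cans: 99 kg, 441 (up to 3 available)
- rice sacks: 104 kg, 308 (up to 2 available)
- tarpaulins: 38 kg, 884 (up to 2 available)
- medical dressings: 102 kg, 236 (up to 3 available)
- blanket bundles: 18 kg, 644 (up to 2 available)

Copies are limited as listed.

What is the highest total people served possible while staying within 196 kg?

Taking 2×seed packs + 2×school kits + 2×tarpaulins + 2×blanket bundles: 190 kg used, 5652 in people served.
Every other selection either busts 196 kg or exceeds an availability limit or fails to beat 5652.

5652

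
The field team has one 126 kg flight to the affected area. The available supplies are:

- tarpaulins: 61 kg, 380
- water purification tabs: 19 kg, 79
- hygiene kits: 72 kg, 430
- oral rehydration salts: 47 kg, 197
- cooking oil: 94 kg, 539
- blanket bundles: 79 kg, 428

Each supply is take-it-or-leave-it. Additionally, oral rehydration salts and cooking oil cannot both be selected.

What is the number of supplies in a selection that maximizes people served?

Optimal total is 627.
One optimal bundle: hygiene kits + oral rehydration salts (119 kg).
Every optimal selection uses 2 supplies.

2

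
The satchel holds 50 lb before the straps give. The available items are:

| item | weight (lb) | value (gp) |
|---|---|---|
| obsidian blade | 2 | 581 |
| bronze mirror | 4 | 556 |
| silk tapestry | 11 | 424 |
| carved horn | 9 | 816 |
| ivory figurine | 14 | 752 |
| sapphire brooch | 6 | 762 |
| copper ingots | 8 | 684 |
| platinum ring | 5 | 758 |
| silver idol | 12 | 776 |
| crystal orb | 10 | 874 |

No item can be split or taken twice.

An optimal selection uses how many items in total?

Optimal total is 5123.
For example obsidian blade + bronze mirror + carved horn + sapphire brooch + platinum ring + silver idol + crystal orb achieves it, using 48 lb.
Every optimal selection uses 7 items.

7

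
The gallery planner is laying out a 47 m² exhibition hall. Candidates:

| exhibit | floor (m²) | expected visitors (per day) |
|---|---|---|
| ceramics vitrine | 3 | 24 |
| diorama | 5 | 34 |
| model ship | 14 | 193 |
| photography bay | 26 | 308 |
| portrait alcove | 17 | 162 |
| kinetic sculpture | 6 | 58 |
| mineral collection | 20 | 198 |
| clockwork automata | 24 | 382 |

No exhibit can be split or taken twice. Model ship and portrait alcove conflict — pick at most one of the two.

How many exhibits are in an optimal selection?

Best achievable expected visitors is 657.
ceramics vitrine + model ship + kinetic sculpture + clockwork automata hits 657 at 47 m².
Every optimal selection uses 4 exhibits.

4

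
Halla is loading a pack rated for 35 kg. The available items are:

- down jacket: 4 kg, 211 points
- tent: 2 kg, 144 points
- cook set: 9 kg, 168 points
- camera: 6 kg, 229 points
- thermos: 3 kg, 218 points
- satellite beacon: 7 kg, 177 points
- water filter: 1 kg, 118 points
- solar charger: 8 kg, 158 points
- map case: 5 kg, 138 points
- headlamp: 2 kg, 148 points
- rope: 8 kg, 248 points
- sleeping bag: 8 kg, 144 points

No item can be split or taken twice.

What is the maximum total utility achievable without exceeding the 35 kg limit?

1493

Taking the top-ratio items first gives down jacket + tent + camera + thermos + water filter + map case + headlamp + rope for 1454 (31 kg).
Dropping map case frees 5 kg; slotting in satellite beacon (7 kg) lifts the total to 1493 at 33 kg.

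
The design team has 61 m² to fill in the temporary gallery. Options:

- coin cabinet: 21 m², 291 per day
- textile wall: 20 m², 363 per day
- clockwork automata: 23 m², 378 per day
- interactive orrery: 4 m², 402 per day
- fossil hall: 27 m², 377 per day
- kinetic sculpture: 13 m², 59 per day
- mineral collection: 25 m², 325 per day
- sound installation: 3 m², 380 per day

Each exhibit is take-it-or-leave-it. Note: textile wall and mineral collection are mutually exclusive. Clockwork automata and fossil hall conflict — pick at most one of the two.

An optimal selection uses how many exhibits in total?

Best achievable expected visitors is 1523.
For example textile wall + clockwork automata + interactive orrery + sound installation achieves it, using 50 m².
Every optimal selection uses 4 exhibits.

4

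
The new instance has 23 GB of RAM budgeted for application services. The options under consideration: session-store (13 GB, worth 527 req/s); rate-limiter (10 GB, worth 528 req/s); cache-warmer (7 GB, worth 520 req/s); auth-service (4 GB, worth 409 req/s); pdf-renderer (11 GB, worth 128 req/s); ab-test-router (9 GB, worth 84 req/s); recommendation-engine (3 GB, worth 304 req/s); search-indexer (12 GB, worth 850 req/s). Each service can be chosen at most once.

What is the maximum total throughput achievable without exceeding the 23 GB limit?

1779

Greedy by ratio would take cache-warmer + auth-service + ab-test-router + recommendation-engine: 23 GB used, total 1317.
Dropping ab-test-router and recommendation-engine frees 12 GB; slotting in search-indexer (12 GB) lifts the total to 1779 at 23 GB.
Runner-up cache-warmer + recommendation-engine + search-indexer tops out at 1674.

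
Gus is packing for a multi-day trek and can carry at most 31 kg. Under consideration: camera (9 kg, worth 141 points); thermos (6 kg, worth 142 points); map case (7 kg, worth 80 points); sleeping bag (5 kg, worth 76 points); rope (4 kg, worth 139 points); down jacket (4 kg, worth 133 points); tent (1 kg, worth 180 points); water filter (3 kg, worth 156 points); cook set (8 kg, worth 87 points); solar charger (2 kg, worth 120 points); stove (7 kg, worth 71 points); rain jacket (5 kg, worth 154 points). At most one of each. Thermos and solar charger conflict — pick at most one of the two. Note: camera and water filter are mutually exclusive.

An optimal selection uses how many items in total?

Best achievable utility is 1038.
For example map case + sleeping bag + rope + down jacket + tent + water filter + solar charger + rain jacket achieves it, using 31 kg.
Every optimal selection uses 8 items.

8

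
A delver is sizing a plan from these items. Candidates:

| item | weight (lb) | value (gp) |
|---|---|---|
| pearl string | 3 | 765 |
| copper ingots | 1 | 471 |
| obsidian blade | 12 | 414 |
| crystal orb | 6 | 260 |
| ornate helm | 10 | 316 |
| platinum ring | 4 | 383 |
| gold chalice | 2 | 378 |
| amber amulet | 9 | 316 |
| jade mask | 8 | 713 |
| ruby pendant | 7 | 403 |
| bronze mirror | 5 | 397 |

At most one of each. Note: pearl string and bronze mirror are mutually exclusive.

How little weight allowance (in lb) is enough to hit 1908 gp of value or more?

10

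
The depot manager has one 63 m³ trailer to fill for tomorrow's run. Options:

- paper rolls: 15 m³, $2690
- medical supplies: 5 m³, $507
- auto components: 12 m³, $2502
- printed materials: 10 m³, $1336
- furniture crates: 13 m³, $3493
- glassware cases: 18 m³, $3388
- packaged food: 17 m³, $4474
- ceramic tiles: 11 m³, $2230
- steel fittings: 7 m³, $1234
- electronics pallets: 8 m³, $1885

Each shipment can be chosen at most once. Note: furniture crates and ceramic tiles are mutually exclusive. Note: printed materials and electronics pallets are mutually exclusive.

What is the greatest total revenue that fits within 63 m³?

Density check — furniture crates 268.69, packaged food 263.18, electronics pallets 235.62 are the best per m³.
Taking furniture crates + glassware cases + packaged food + steel fittings + electronics pallets: 63 m³ used, 14474 in revenue.
No other feasible combination exceeds 14474.

14474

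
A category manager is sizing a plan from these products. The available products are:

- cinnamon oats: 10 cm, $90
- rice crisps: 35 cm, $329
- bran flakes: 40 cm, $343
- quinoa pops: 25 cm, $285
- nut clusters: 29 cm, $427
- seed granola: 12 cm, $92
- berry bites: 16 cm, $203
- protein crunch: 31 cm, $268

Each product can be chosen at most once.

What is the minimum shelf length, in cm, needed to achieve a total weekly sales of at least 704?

54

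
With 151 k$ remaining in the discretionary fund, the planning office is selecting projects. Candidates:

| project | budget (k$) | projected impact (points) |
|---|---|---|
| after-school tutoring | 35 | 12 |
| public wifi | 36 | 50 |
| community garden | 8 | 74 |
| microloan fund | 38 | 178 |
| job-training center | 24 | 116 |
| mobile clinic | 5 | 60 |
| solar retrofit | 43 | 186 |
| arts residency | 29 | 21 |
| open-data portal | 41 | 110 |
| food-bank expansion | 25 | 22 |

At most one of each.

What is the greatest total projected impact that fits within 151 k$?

650

Ranking by ratio (projected impact/k$): mobile clinic 12.00, community garden 9.25, job-training center 4.83, microloan fund 4.68.
Filling by ratio: community garden + microloan fund + job-training center + mobile clinic + solar retrofit + food-bank expansion for 636, with 8 k$ left unused.
Replace community garden and food-bank expansion with open-data portal: the trade gains 14 net, giving 650 at 151 k$.
Next best is community garden + microloan fund + job-training center + mobile clinic + solar retrofit + food-bank expansion at 636 (143 k$) — short by 14.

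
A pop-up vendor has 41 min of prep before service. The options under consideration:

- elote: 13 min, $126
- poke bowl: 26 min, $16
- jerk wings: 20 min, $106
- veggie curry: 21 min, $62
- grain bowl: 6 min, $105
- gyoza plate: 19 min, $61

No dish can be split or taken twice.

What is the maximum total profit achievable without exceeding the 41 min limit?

337

By profit per min: grain bowl 17.50, elote 9.69, jerk wings 5.30, gyoza plate 3.21 lead.
Best packing: elote + jerk wings + grain bowl — 39 min, 337 total.
The closest alternative, elote + veggie curry + grain bowl, reaches only 293.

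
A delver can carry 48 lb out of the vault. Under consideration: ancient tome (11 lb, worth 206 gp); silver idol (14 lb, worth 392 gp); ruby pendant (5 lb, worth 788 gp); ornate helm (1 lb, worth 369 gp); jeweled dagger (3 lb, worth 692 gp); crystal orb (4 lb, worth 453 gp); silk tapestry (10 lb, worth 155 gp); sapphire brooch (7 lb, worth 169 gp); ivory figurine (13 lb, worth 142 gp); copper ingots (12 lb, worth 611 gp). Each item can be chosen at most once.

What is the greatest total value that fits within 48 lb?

3474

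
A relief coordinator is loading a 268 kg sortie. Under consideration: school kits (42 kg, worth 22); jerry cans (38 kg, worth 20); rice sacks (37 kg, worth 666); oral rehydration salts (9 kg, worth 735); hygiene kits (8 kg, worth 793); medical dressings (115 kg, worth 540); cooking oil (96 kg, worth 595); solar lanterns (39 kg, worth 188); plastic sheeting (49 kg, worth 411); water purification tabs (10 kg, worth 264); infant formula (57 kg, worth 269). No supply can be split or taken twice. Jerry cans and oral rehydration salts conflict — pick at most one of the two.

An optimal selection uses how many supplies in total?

7

The maximum people served within 268 kg is 3733.
One optimal bundle: rice sacks + oral rehydration salts + hygiene kits + cooking oil + plastic sheeting + water purification tabs + infant formula (266 kg).
Every optimal selection uses 7 supplies.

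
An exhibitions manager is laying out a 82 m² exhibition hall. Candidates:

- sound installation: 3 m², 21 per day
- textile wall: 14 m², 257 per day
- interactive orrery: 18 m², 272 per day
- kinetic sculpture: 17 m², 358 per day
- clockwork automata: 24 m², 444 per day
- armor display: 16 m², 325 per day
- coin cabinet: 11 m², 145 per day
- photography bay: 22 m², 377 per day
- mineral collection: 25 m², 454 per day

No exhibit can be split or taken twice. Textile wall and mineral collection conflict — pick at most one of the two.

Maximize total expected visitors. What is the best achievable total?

Greedy by ratio would take textile wall + kinetic sculpture + clockwork automata + armor display + coin cabinet: 82 m² used, total 1529.
Dropping textile wall and coin cabinet frees 25 m²; slotting in mineral collection (25 m²) lifts the total to 1581 at 82 m².
Runner-up textile wall + kinetic sculpture + clockwork automata + armor display + coin cabinet tops out at 1529.

1581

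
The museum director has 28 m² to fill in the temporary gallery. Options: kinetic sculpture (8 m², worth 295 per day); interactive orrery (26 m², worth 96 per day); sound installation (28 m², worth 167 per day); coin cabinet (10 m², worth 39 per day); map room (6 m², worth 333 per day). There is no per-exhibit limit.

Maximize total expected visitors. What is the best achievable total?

1332

4×map room uses 24 of the 28 m² and totals 1332.
Every other selection either busts 28 m² or fails to beat 1332.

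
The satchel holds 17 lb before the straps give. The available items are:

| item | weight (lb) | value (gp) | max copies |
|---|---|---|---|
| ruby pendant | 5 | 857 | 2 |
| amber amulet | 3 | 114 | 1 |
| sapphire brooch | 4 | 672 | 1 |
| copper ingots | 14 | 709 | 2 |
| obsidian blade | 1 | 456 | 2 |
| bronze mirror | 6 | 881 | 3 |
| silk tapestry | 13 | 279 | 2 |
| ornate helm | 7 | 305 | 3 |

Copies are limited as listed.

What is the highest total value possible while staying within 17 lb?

3322

By value per lb: obsidian blade 456.00, ruby pendant 171.40, sapphire brooch 168.00, bronze mirror 146.83 lead.
Greedy by ratio would take 2×ruby pendant + sapphire brooch + 2×obsidian blade: 16 lb used, total 3298.
Dropping ruby pendant frees 5 lb; slotting in bronze mirror (6 lb) lifts the total to 3322 at 17 lb.
Nothing else within 17 lb beats 3322.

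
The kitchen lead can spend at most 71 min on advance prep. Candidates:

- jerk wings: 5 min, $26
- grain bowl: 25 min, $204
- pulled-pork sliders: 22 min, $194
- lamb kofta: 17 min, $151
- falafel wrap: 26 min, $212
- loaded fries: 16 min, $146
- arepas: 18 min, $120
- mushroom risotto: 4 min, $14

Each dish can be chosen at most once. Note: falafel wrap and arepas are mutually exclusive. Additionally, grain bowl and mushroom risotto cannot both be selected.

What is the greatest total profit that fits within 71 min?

By profit per min: loaded fries 9.12, lamb kofta 8.88, pulled-pork sliders 8.82, grain bowl 8.16 lead.
Filling by ratio: jerk wings + pulled-pork sliders + lamb kofta + loaded fries + mushroom risotto for 531, with 7 min left unused.
The 20 min tied up in loaded fries and mushroom risotto is better spent on falafel wrap — total rises to 583 (70 min).
Nothing else feasible within 71 min beats 583.

583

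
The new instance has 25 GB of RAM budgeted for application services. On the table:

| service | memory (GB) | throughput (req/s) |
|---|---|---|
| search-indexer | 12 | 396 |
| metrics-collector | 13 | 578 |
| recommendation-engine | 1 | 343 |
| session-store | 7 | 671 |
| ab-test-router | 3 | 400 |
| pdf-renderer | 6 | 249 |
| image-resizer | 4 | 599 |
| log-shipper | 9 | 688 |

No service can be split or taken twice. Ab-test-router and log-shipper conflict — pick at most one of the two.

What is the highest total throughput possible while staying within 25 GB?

Recommendation-engine + session-store + image-resizer + log-shipper uses 21 of the 25 GB and totals 2301.

2301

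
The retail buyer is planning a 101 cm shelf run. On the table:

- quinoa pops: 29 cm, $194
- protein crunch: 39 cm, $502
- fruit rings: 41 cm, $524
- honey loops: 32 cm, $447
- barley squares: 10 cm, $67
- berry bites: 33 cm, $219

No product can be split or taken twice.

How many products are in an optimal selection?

The maximum weekly sales within 101 cm is 1143.
For example quinoa pops + protein crunch + honey loops achieves it, using 100 cm.
All optima have 3 products.

3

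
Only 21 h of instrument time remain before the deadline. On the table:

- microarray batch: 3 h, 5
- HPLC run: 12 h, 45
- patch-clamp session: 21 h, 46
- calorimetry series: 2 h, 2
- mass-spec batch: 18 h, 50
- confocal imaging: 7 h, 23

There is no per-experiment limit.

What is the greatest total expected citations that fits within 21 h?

Taking HPLC run + calorimetry series + confocal imaging: 21 h used, 70 in expected citations.
Every other selection either busts 21 h or fails to beat 70.

70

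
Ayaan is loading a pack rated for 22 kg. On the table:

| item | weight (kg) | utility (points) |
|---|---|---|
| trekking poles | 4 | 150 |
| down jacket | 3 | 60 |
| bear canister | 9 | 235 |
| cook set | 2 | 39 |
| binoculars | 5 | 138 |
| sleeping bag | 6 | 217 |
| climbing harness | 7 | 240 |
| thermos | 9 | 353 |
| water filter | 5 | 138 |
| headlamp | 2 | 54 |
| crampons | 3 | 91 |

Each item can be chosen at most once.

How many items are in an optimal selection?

4

The maximum utility within 22 kg is 811.
For example trekking poles + sleeping bag + thermos + crampons achieves it, using 22 kg.
Any selection reaching 811 contains exactly 4 items.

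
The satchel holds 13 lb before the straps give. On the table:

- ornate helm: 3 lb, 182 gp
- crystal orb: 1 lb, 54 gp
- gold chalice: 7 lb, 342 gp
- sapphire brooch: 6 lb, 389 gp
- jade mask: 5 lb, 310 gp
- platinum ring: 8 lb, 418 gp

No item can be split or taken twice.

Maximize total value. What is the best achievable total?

753

By value per lb: sapphire brooch 64.83, jade mask 62.00, ornate helm 60.67, crystal orb 54.00 lead.
Crystal orb + sapphire brooch + jade mask uses 12 of the 13 lb and totals 753.
Next best is gold chalice + sapphire brooch at 731 (13 lb) — short by 22.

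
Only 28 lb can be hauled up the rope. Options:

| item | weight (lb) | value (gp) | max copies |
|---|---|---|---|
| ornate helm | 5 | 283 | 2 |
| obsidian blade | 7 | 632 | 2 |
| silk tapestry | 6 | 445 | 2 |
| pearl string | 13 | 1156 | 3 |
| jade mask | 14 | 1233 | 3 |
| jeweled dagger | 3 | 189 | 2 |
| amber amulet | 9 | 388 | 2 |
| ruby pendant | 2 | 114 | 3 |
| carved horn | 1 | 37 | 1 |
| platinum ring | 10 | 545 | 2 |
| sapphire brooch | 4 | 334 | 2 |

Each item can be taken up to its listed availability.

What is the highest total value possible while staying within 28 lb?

A density-first pass picks 2×obsidian blade + pearl string + carved horn — 2457 at 28 lb.
The 14 lb tied up in pearl string and carved horn is better spent on jade mask — total rises to 2497 (28 lb).
Every other selection either busts 28 lb or exceeds an availability limit or fails to beat 2497.

2497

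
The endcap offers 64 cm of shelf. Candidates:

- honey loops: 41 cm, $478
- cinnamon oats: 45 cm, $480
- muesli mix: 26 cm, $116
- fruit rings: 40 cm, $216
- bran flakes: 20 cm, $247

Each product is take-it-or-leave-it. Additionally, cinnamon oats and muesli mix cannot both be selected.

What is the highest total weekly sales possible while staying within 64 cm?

725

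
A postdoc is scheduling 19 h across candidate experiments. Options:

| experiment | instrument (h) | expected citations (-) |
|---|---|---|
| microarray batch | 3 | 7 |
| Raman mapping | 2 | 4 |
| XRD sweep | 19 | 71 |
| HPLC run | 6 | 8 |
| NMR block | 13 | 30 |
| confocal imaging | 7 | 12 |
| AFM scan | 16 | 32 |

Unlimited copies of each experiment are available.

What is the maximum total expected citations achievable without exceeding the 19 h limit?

XRD sweep uses 19 of the 19 h and totals 71.

71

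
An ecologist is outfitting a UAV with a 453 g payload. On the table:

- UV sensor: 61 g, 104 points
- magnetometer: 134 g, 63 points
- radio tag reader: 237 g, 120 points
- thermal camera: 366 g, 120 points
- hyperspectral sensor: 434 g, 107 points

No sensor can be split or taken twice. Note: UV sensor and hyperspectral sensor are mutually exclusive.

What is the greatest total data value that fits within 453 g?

287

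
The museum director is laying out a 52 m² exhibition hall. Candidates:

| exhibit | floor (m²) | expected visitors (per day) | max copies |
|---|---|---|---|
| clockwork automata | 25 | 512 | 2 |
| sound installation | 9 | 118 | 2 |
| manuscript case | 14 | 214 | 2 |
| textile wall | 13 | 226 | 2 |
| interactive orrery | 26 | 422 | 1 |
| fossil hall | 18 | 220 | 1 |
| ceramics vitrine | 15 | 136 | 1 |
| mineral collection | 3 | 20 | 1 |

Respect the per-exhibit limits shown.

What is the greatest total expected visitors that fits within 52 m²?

Ranking by ratio (expected visitors/m²): clockwork automata 20.48, textile wall 17.38, interactive orrery 16.23.
Taking 2×clockwork automata: 50 m² used, 1024 in expected visitors.
No other feasible combination exceeds 1024.

1024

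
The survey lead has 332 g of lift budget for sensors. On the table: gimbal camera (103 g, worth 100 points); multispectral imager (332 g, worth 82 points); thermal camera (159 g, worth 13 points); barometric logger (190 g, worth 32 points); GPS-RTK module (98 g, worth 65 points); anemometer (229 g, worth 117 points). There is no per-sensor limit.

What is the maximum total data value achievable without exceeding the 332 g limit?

300

Taking 3×gimbal camera: 309 g used, 300 in data value.
No other feasible combination exceeds 300.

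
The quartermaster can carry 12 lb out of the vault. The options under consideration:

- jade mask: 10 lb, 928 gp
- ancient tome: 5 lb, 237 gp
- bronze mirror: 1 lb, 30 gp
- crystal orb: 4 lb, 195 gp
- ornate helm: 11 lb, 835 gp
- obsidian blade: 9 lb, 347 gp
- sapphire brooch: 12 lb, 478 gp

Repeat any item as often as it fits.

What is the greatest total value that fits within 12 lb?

Jade mask + 2×bronze mirror uses 12 of the 12 lb and totals 988.
Nothing else within 12 lb beats 988.

988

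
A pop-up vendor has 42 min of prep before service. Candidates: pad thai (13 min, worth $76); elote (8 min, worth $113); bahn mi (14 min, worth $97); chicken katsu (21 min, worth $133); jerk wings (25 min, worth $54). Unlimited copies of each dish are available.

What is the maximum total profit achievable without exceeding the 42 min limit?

Taking 5×elote: 40 min used, 565 in profit.
No other feasible combination exceeds 565.

565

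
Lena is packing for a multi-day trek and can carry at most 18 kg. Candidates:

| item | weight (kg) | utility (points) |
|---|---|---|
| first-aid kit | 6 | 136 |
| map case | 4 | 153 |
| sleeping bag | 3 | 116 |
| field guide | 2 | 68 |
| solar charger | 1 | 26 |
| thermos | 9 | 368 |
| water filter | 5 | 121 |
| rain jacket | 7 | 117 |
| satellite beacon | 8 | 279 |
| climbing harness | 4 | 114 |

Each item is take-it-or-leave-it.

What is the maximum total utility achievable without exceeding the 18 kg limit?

Taking map case + sleeping bag + field guide + thermos: 18 kg used, 705 in utility.
An exhaustive check of the 1024 subsets confirms 705.

705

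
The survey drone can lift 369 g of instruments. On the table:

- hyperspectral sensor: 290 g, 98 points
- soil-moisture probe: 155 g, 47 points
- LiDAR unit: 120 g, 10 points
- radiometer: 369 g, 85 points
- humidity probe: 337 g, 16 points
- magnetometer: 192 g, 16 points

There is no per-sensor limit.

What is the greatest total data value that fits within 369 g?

Ranking by ratio (data value/g): hyperspectral sensor 0.34, soil-moisture probe 0.30, radiometer 0.23, LiDAR unit 0.08.
Taking hyperspectral sensor: 290 g used, 98 in data value.
That's the maximum — no swap from here does better than 98.

98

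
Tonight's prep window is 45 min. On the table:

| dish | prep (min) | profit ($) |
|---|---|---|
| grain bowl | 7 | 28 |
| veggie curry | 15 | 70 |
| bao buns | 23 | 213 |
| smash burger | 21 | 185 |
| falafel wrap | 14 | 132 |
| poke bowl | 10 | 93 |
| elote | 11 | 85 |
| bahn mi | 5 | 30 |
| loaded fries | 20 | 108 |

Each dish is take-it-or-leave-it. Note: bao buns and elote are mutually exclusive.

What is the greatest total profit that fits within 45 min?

410

By profit per min: falafel wrap 9.43, poke bowl 9.30, bao buns 9.26, smash burger 8.81 lead.
The ratio ordering already packs tightly: smash burger + falafel wrap + poke bowl, 45 min, 410.
Nothing else feasible within 45 min beats 410.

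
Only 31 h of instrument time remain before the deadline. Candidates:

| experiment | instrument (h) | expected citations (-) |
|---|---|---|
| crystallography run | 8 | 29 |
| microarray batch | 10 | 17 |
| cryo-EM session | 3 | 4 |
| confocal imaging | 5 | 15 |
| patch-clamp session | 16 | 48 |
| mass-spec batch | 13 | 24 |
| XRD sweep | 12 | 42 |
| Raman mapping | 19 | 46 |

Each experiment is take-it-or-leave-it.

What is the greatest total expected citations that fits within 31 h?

94

Filling by ratio: crystallography run + cryo-EM session + confocal imaging + XRD sweep for 90, with 3 h left unused.
Replace crystallography run and confocal imaging with patch-clamp session: the trade gains 4 net, giving 94 at 31 h.
Next best is crystallography run + confocal imaging + patch-clamp session at 92 (29 h) — short by 2.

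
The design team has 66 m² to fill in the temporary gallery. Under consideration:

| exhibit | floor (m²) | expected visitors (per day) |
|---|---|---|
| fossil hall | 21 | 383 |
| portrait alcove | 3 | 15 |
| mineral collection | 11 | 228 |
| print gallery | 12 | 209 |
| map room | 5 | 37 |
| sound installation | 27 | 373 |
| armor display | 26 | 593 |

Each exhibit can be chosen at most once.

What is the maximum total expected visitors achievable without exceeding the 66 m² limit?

1256

Ranking by ratio (expected visitors/m²): armor display 22.81, mineral collection 20.73, fossil hall 18.24.
Best packing: fossil hall + portrait alcove + mineral collection + map room + armor display — 66 m², 1256 total.
No other feasible combination exceeds 1256.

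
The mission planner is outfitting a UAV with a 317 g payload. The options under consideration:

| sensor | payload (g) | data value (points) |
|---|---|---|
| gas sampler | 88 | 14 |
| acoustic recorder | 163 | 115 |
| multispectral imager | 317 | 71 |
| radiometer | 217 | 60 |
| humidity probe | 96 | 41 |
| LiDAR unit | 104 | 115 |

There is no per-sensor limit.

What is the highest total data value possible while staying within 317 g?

345

Ranking by ratio (data value/g): LiDAR unit 1.11, acoustic recorder 0.71, humidity probe 0.43, radiometer 0.28.
The ratio ordering already packs tightly: 3×LiDAR unit, 312 g, 345.
The spare 5 g is too small for any remaining sensor, and no exchange beats 345.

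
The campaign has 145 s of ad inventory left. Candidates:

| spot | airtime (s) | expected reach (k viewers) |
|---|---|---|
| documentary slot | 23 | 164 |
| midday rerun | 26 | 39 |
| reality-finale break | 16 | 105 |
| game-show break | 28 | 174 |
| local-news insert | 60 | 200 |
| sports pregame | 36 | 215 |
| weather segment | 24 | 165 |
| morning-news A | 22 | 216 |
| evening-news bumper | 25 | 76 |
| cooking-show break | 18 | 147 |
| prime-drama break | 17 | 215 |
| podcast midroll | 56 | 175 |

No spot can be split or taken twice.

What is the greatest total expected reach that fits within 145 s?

1132

Density check — prime-drama break 12.65, morning-news A 9.82, cooking-show break 8.17 are the best per s.
A density-first pass picks documentary slot + reality-finale break + weather segment + morning-news A + evening-news bumper + cooking-show break + prime-drama break — 1088 at 145 s.
Reworking the packing: game-show break + sports pregame + weather segment + morning-news A + cooking-show break + prime-drama break uses 145 s and improves the total to 1132.
An exhaustive check of the 4096 subsets confirms 1132.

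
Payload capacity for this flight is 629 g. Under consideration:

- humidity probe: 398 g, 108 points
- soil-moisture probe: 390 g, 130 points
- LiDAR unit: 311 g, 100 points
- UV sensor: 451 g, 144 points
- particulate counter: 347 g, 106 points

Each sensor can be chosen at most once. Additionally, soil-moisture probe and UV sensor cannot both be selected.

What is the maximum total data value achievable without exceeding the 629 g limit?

144

Ranking by ratio (data value/g): soil-moisture probe 0.33, LiDAR unit 0.32, UV sensor 0.32.
Greedy by ratio would take soil-moisture probe: 390 g used, total 130.
Dropping soil-moisture probe frees 390 g; slotting in UV sensor (451 g) lifts the total to 144 at 451 g.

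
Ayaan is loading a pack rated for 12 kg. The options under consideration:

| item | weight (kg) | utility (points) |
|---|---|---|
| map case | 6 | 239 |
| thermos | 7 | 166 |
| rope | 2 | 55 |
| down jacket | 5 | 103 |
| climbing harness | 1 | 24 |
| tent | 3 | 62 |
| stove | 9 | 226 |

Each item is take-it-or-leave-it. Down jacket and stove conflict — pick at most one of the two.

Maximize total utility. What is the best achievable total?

The ratio ordering already packs tightly: map case + rope + climbing harness + tent, 12 kg, 380.

380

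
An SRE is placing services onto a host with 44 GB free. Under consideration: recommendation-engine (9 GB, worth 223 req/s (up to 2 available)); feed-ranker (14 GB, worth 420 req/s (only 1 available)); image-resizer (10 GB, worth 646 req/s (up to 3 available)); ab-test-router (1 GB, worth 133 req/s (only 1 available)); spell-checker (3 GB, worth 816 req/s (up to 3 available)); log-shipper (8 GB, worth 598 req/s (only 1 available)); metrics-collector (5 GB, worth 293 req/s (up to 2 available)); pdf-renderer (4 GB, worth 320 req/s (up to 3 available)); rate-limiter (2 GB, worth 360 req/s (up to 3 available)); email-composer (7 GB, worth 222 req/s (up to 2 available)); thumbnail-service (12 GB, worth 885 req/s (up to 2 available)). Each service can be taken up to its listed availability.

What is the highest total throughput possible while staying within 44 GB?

5784

The ratio heuristic lands on ab-test-router + 3×spell-checker + log-shipper + metrics-collector + 3×pdf-renderer + 3×rate-limiter (5512) but leaves 3 GB idle.
Replace metrics-collector and pdf-renderer with thumbnail-service: the trade gains 272 net, giving 5784 at 44 GB.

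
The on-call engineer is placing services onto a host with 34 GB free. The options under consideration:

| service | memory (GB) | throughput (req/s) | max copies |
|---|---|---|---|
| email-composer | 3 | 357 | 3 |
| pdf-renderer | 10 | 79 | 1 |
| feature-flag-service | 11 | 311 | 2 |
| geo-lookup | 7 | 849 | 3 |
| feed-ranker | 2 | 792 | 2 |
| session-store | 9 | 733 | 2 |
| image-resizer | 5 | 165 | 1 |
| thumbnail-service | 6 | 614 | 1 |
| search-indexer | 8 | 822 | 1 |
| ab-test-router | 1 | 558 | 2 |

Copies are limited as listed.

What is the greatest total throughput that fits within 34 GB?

5961

Best packing: 2×email-composer + 3×geo-lookup + 2×feed-ranker + 2×ab-test-router — 33 GB, 5961 total.
No other feasible combination exceeds 5961.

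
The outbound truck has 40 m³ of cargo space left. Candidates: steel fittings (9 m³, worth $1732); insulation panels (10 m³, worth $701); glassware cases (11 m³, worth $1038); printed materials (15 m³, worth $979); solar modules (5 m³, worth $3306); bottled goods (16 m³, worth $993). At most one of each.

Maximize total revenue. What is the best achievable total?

7055

Density check — solar modules 661.20, steel fittings 192.44, glassware cases 94.36, insulation panels 70.10 are the best per m³.
Filling by ratio: steel fittings + insulation panels + glassware cases + solar modules for 6777, with 5 m³ left unused.
Replace insulation panels with printed materials: the trade gains 278 net, giving 7055 at 40 m³.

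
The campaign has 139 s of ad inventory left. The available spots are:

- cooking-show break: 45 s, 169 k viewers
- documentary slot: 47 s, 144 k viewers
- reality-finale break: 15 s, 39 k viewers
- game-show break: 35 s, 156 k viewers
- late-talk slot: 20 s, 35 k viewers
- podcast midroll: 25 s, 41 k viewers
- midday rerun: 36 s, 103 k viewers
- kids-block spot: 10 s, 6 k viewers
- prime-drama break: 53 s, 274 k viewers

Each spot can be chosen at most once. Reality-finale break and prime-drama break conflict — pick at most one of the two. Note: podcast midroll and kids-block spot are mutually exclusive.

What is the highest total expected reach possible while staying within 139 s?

Cooking-show break + game-show break + prime-drama break uses 133 of the 139 s and totals 599.
The closest alternative, documentary slot + game-show break + prime-drama break, reaches only 574.

599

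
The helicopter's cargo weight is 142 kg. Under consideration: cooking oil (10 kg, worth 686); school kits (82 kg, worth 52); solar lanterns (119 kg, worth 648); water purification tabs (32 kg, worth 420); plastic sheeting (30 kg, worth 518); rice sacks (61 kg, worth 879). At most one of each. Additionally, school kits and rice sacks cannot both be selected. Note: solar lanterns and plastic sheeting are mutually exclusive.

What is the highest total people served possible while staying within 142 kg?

2503

Cooking oil + water purification tabs + plastic sheeting + rice sacks uses 133 of the 142 kg and totals 2503.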